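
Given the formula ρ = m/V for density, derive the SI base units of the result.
Units of each symbol in ρ = m/V:
  m (mass): kg
  V (volume): m³  → in the denominator, contributes 1/m³

Multiplying the contributions: [kg] · [1/m³]
Adding exponents of each base unit: kg: 1, m: -3
SI base units of density: kg/m³

Answer: kg/m³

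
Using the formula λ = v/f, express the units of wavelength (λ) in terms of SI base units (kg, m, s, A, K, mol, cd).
Units of each symbol in λ = v/f:
  v (wave speed): m/s
  f (frequency): 1/s  → in the denominator, contributes s

Multiplying the contributions: [m/s] · [s]
Adding exponents of each base unit: m: 1
SI base units of wavelength: m

Answer: m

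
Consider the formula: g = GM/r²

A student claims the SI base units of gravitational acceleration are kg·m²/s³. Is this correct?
Units of each symbol in g = GM/r²:
  G (gravitational constant): m³/(kg·s²)
  M (mass): kg
  r (distance): m  → to the power 2 in the denominator, contributes 1/m²

Multiplying the contributions: [m³/(kg·s²)] · [kg] · [1/m²]
Adding exponents of each base unit: m: 1, s: -2
SI base units of gravitational acceleration: m/s²

The claimed units kg·m²/s³ (exponents kg: 1, m: 2, s: -3) do not match the derived units m/s² (exponents m: 1, s: -2), so the claim is incorrect.

Answer: No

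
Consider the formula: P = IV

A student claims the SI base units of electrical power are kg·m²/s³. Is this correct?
Units of each symbol in P = IV:
  I (current): A
  V (voltage, in volts): kg·m²/(s³·A)

Multiplying the contributions: [A] · [kg·m²/(s³·A)]
Adding exponents of each base unit: kg: 1, m: 2, s: -3
SI base units of electrical power: kg·m²/s³

The claimed units kg·m²/s³ match the derived units, so the claim is correct.

Answer: Yes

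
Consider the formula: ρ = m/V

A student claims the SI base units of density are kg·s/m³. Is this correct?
Units of each symbol in ρ = m/V:
  m (mass): kg
  V (volume): m³  → in the denominator, contributes 1/m³

Multiplying the contributions: [kg] · [1/m³]
Adding exponents of each base unit: kg: 1, m: -3
SI base units of density: kg/m³

The claimed units kg·s/m³ (exponents kg: 1, m: -3, s: 1) do not match the derived units kg/m³ (exponents kg: 1, m: -3), so the claim is incorrect.

Answer: No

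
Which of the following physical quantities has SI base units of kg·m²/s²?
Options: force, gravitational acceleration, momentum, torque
Checking the SI base units of each option:
  force (F = ma): kg·m/s²  ✗
  gravitational acceleration (g = GM/r²): m/s²  ✗
  momentum (p = mv): kg·m/s  ✗
  torque (τ = Fr): kg·m²/s²  ✓ matches

Only torque has units kg·m²/s².

Answer: torque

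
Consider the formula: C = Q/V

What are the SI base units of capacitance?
Units of each symbol in C = Q/V:
  Q (charge, in coulombs): s·A
  V (voltage, in volts): kg·m²/(s³·A)  → in the denominator, contributes s³·A/(kg·m²)

Multiplying the contributions: [s·A] · [s³·A/(kg·m²)]
Adding exponents of each base unit: kg: -1, m: -2, s: 4, A: 2
SI base units of capacitance: s⁴·A²/(kg·m²)

Answer: s⁴·A²/(kg·m²)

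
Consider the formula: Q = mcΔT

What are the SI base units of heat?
Units of each symbol in Q = mcΔT:
  m (mass): kg
  c (specific heat capacity, in J/(kg·K)): m²/(s²·K)
  ΔT (temperature change): K

Multiplying the contributions: [kg] · [m²/(s²·K)] · [K]
Adding exponents of each base unit: kg: 1, m: 2, s: -2
SI base units of heat: kg·m²/s²

Answer: kg·m²/s²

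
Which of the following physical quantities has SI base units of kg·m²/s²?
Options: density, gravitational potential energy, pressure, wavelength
Checking the SI base units of each option:
  density (ρ = m/V): kg/m³  ✗
  gravitational potential energy (U = -GMm/r): kg·m²/s²  ✓ matches
  pressure (P = F/A): kg/(m·s²)  ✗
  wavelength (λ = v/f): m  ✗

Only gravitational potential energy has units kg·m²/s².

Answer: gravitational potential energy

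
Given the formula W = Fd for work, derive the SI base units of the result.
Units of each symbol in W = Fd:
  F (force): kg·m/s²
  d (displacement): m

Multiplying the contributions: [kg·m/s²] · [m]
Adding exponents of each base unit: kg: 1, m: 2, s: -2
SI base units of work: kg·m²/s²

Answer: kg·m²/s²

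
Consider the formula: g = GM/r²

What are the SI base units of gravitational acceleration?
Units of each symbol in g = GM/r²:
  G (gravitational constant): m³/(kg·s²)
  M (mass): kg
  r (distance): m  → to the power 2 in the denominator, contributes 1/m²

Multiplying the contributions: [m³/(kg·s²)] · [kg] · [1/m²]
Adding exponents of each base unit: m: 1, s: -2
SI base units of gravitational acceleration: m/s²

Answer: m/s²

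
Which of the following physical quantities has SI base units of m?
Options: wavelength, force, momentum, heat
Checking the SI base units of each option:
  wavelength (λ = v/f): m  ✓ matches
  force (F = ma): kg·m/s²  ✗
  momentum (p = mv): kg·m/s  ✗
  heat (Q = mcΔT): kg·m²/s²  ✗

Only wavelength has units m.

Answer: wavelength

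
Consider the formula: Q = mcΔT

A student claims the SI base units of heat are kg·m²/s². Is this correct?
Units of each symbol in Q = mcΔT:
  m (mass): kg
  c (specific heat capacity, in J/(kg·K)): m²/(s²·K)
  ΔT (temperature change): K

Multiplying the contributions: [kg] · [m²/(s²·K)] · [K]
Adding exponents of each base unit: kg: 1, m: 2, s: -2
SI base units of heat: kg·m²/s²

The claimed units kg·m²/s² match the derived units, so the claim is correct.

Answer: Yes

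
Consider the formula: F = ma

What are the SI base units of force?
Units of each symbol in F = ma:
  m (mass): kg
  a (acceleration): m/s²

Multiplying the contributions: [kg] · [m/s²]
Adding exponents of each base unit: kg: 1, m: 1, s: -2
SI base units of force: kg·m/s²

Answer: kg·m/s²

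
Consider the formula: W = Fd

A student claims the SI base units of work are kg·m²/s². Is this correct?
Units of each symbol in W = Fd:
  F (force): kg·m/s²
  d (displacement): m

Multiplying the contributions: [kg·m/s²] · [m]
Adding exponents of each base unit: kg: 1, m: 2, s: -2
SI base units of work: kg·m²/s²

The claimed units kg·m²/s² match the derived units, so the claim is correct.

Answer: Yes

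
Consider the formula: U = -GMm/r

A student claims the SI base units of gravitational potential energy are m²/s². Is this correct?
Units of each symbol in U = -GMm/r:
  G (gravitational constant): m³/(kg·s²)
  M (mass): kg
  m (mass): kg
  r (distance): m  → in the denominator, contributes 1/m
  The minus sign does not affect the units.

Multiplying the contributions: [m³/(kg·s²)] · [kg] · [kg] · [1/m]
Adding exponents of each base unit: kg: 1, m: 2, s: -2
SI base units of gravitational potential energy: kg·m²/s²

The claimed units m²/s² (exponents m: 2, s: -2) do not match the derived units kg·m²/s² (exponents kg: 1, m: 2, s: -2), so the claim is incorrect.

Answer: No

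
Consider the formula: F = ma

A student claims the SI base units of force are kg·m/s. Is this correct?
Units of each symbol in F = ma:
  m (mass): kg
  a (acceleration): m/s²

Multiplying the contributions: [kg] · [m/s²]
Adding exponents of each base unit: kg: 1, m: 1, s: -2
SI base units of force: kg·m/s²

The claimed units kg·m/s (exponents kg: 1, m: 1, s: -1) do not match the derived units kg·m/s² (exponents kg: 1, m: 1, s: -2), so the claim is incorrect.

Answer: No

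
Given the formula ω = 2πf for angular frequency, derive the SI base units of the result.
Units of each symbol in ω = 2πf:
  f (frequency): 1/s
  The factor 2π is dimensionless.

Multiplying the contributions: [1/s]
Adding exponents of each base unit: s: -1
SI base units of angular frequency: 1/s

Answer: 1/s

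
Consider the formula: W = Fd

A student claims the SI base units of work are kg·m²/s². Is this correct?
Units of each symbol in W = Fd:
  F (force): kg·m/s²
  d (displacement): m

Multiplying the contributions: [kg·m/s²] · [m]
Adding exponents of each base unit: kg: 1, m: 2, s: -2
SI base units of work: kg·m²/s²

The claimed units kg·m²/s² match the derived units, so the claim is correct.

Answer: Yes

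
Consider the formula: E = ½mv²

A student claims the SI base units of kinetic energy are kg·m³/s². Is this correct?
Units of each symbol in E = ½mv²:
  m (mass): kg
  v (speed): m/s  → to the power 2, contributes m²/s²
  The factor ½ is dimensionless.

Multiplying the contributions: [kg] · [m²/s²]
Adding exponents of each base unit: kg: 1, m: 2, s: -2
SI base units of kinetic energy: kg·m²/s²

The claimed units kg·m³/s² (exponents kg: 1, m: 3, s: -2) do not match the derived units kg·m²/s² (exponents kg: 1, m: 2, s: -2), so the claim is incorrect.

Answer: No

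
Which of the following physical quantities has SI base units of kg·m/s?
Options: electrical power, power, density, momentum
Checking the SI base units of each option:
  electrical power (P = IV): kg·m²/s³  ✗
  power (P = W/t): kg·m²/s³  ✗
  density (ρ = m/V): kg/m³  ✗
  momentum (p = mv): kg·m/s  ✓ matches

Only momentum has units kg·m/s.

Answer: momentum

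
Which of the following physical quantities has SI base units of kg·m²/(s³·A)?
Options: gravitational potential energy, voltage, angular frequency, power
Checking the SI base units of each option:
  gravitational potential energy (U = -GMm/r): kg·m²/s²  ✗
  voltage (V = IR): kg·m²/(s³·A)  ✓ matches
  angular frequency (ω = 2πf): 1/s  ✗
  power (P = W/t): kg·m²/s³  ✗

Only voltage has units kg·m²/(s³·A).

Answer: voltage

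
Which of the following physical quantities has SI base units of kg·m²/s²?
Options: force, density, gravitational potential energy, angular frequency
Checking the SI base units of each option:
  force (F = ma): kg·m/s²  ✗
  density (ρ = m/V): kg/m³  ✗
  gravitational potential energy (U = -GMm/r): kg·m²/s²  ✓ matches
  angular frequency (ω = 2πf): 1/s  ✗

Only gravitational potential energy has units kg·m²/s².

Answer: gravitational potential energy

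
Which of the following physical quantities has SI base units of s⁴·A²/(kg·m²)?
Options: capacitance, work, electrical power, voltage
Checking the SI base units of each option:
  capacitance (C = Q/V): s⁴·A²/(kg·m²)  ✓ matches
  work (W = Fd): kg·m²/s²  ✗
  electrical power (P = IV): kg·m²/s³  ✗
  voltage (V = IR): kg·m²/(s³·A)  ✗

Only capacitance has units s⁴·A²/(kg·m²).

Answer: capacitance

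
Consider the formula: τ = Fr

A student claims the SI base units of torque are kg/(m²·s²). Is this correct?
Units of each symbol in τ = Fr:
  F (force): kg·m/s²
  r (lever arm): m

Multiplying the contributions: [kg·m/s²] · [m]
Adding exponents of each base unit: kg: 1, m: 2, s: -2
SI base units of torque: kg·m²/s²

The claimed units kg/(m²·s²) (exponents kg: 1, m: -2, s: -2) do not match the derived units kg·m²/s² (exponents kg: 1, m: 2, s: -2), so the claim is incorrect.

Answer: No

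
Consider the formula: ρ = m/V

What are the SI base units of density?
Units of each symbol in ρ = m/V:
  m (mass): kg
  V (volume): m³  → in the denominator, contributes 1/m³

Multiplying the contributions: [kg] · [1/m³]
Adding exponents of each base unit: kg: 1, m: -3
SI base units of density: kg/m³

Answer: kg/m³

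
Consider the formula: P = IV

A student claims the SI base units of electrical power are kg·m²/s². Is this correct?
Units of each symbol in P = IV:
  I (current): A
  V (voltage, in volts): kg·m²/(s³·A)

Multiplying the contributions: [A] · [kg·m²/(s³·A)]
Adding exponents of each base unit: kg: 1, m: 2, s: -3
SI base units of electrical power: kg·m²/s³

The claimed units kg·m²/s² (exponents kg: 1, m: 2, s: -2) do not match the derived units kg·m²/s³ (exponents kg: 1, m: 2, s: -3), so the claim is incorrect.

Answer: No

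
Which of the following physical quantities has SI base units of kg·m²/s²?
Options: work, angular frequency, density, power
Checking the SI base units of each option:
  work (W = Fd): kg·m²/s²  ✓ matches
  angular frequency (ω = 2πf): 1/s  ✗
  density (ρ = m/V): kg/m³  ✗
  power (P = W/t): kg·m²/s³  ✗

Only work has units kg·m²/s².

Answer: work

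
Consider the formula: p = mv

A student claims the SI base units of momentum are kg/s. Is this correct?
Units of each symbol in p = mv:
  m (mass): kg
  v (velocity): m/s

Multiplying the contributions: [kg] · [m/s]
Adding exponents of each base unit: kg: 1, m: 1, s: -1
SI base units of momentum: kg·m/s

The claimed units kg/s (exponents kg: 1, s: -1) do not match the derived units kg·m/s (exponents kg: 1, m: 1, s: -1), so the claim is incorrect.

Answer: No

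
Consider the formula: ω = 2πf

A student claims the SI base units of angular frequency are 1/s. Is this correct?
Units of each symbol in ω = 2πf:
  f (frequency): 1/s
  The factor 2π is dimensionless.

Multiplying the contributions: [1/s]
Adding exponents of each base unit: s: -1
SI base units of angular frequency: 1/s

The claimed units 1/s match the derived units, so the claim is correct.

Answer: Yes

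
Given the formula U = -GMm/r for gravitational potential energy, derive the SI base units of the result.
Units of each symbol in U = -GMm/r:
  G (gravitational constant): m³/(kg·s²)
  M (mass): kg
  m (mass): kg
  r (distance): m  → in the denominator, contributes 1/m
  The minus sign does not affect the units.

Multiplying the contributions: [m³/(kg·s²)] · [kg] · [kg] · [1/m]
Adding exponents of each base unit: kg: 1, m: 2, s: -2
SI base units of gravitational potential energy: kg·m²/s²

Answer: kg·m²/s²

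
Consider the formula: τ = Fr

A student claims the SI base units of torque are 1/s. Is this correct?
Units of each symbol in τ = Fr:
  F (force): kg·m/s²
  r (lever arm): m

Multiplying the contributions: [kg·m/s²] · [m]
Adding exponents of each base unit: kg: 1, m: 2, s: -2
SI base units of torque: kg·m²/s²

The claimed units 1/s (exponents s: -1) do not match the derived units kg·m²/s² (exponents kg: 1, m: 2, s: -2), so the claim is incorrect.

Answer: No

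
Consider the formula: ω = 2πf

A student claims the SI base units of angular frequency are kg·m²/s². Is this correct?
Units of each symbol in ω = 2πf:
  f (frequency): 1/s
  The factor 2π is dimensionless.

Multiplying the contributions: [1/s]
Adding exponents of each base unit: s: -1
SI base units of angular frequency: 1/s

The claimed units kg·m²/s² (exponents kg: 1, m: 2, s: -2) do not match the derived units 1/s (exponents s: -1), so the claim is incorrect.

Answer: No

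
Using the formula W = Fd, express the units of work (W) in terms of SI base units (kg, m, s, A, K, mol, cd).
Units of each symbol in W = Fd:
  F (force): kg·m/s²
  d (displacement): m

Multiplying the contributions: [kg·m/s²] · [m]
Adding exponents of each base unit: kg: 1, m: 2, s: -2
SI base units of work: kg·m²/s²

Answer: kg·m²/s²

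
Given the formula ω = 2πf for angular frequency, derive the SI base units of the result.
Units of each symbol in ω = 2πf:
  f (frequency): 1/s
  The factor 2π is dimensionless.

Multiplying the contributions: [1/s]
Adding exponents of each base unit: s: -1
SI base units of angular frequency: 1/s

Answer: 1/s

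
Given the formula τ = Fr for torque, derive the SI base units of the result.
Units of each symbol in τ = Fr:
  F (force): kg·m/s²
  r (lever arm): m

Multiplying the contributions: [kg·m/s²] · [m]
Adding exponents of each base unit: kg: 1, m: 2, s: -2
SI base units of torque: kg·m²/s²

Answer: kg·m²/s²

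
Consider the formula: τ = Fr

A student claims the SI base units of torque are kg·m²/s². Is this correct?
Units of each symbol in τ = Fr:
  F (force): kg·m/s²
  r (lever arm): m

Multiplying the contributions: [kg·m/s²] · [m]
Adding exponents of each base unit: kg: 1, m: 2, s: -2
SI base units of torque: kg·m²/s²

The claimed units kg·m²/s² match the derived units, so the claim is correct.

Answer: Yes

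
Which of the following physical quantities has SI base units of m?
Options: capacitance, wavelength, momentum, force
Checking the SI base units of each option:
  capacitance (C = Q/V): s⁴·A²/(kg·m²)  ✗
  wavelength (λ = v/f): m  ✓ matches
  momentum (p = mv): kg·m/s  ✗
  force (F = ma): kg·m/s²  ✗

Only wavelength has units m.

Answer: wavelength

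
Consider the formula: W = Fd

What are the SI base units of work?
Units of each symbol in W = Fd:
  F (force): kg·m/s²
  d (displacement): m

Multiplying the contributions: [kg·m/s²] · [m]
Adding exponents of each base unit: kg: 1, m: 2, s: -2
SI base units of work: kg·m²/s²

Answer: kg·m²/s²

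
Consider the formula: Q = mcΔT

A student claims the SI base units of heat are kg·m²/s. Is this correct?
Units of each symbol in Q = mcΔT:
  m (mass): kg
  c (specific heat capacity, in J/(kg·K)): m²/(s²·K)
  ΔT (temperature change): K

Multiplying the contributions: [kg] · [m²/(s²·K)] · [K]
Adding exponents of each base unit: kg: 1, m: 2, s: -2
SI base units of heat: kg·m²/s²

The claimed units kg·m²/s (exponents kg: 1, m: 2, s: -1) do not match the derived units kg·m²/s² (exponents kg: 1, m: 2, s: -2), so the claim is incorrect.

Answer: No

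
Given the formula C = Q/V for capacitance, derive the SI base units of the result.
Units of each symbol in C = Q/V:
  Q (charge, in coulombs): s·A
  V (voltage, in volts): kg·m²/(s³·A)  → in the denominator, contributes s³·A/(kg·m²)

Multiplying the contributions: [s·A] · [s³·A/(kg·m²)]
Adding exponents of each base unit: kg: -1, m: -2, s: 4, A: 2
SI base units of capacitance: s⁴·A²/(kg·m²)

Answer: s⁴·A²/(kg·m²)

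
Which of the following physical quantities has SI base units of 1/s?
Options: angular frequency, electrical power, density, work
Checking the SI base units of each option:
  angular frequency (ω = 2πf): 1/s  ✓ matches
  electrical power (P = IV): kg·m²/s³  ✗
  density (ρ = m/V): kg/m³  ✗
  work (W = Fd): kg·m²/s²  ✗

Only angular frequency has units 1/s.

Answer: angular frequency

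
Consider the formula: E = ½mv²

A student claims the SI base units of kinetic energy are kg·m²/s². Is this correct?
Units of each symbol in E = ½mv²:
  m (mass): kg
  v (speed): m/s  → to the power 2, contributes m²/s²
  The factor ½ is dimensionless.

Multiplying the contributions: [kg] · [m²/s²]
Adding exponents of each base unit: kg: 1, m: 2, s: -2
SI base units of kinetic energy: kg·m²/s²

The claimed units kg·m²/s² match the derived units, so the claim is correct.

Answer: Yes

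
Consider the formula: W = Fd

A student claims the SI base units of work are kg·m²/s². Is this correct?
Units of each symbol in W = Fd:
  F (force): kg·m/s²
  d (displacement): m

Multiplying the contributions: [kg·m/s²] · [m]
Adding exponents of each base unit: kg: 1, m: 2, s: -2
SI base units of work: kg·m²/s²

The claimed units kg·m²/s² match the derived units, so the claim is correct.

Answer: Yes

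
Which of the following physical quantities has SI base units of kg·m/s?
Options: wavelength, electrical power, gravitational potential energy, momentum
Checking the SI base units of each option:
  wavelength (λ = v/f): m  ✗
  electrical power (P = IV): kg·m²/s³  ✗
  gravitational potential energy (U = -GMm/r): kg·m²/s²  ✗
  momentum (p = mv): kg·m/s  ✓ matches

Only momentum has units kg·m/s.

Answer: momentum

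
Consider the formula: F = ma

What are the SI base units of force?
Units of each symbol in F = ma:
  m (mass): kg
  a (acceleration): m/s²

Multiplying the contributions: [kg] · [m/s²]
Adding exponents of each base unit: kg: 1, m: 1, s: -2
SI base units of force: kg·m/s²

Answer: kg·m/s²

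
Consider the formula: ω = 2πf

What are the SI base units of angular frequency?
Units of each symbol in ω = 2πf:
  f (frequency): 1/s
  The factor 2π is dimensionless.

Multiplying the contributions: [1/s]
Adding exponents of each base unit: s: -1
SI base units of angular frequency: 1/s

Answer: 1/s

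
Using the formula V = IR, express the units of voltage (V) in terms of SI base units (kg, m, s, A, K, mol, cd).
Units of each symbol in V = IR:
  I (current): A
  R (resistance, in ohms): kg·m²/(s³·A²)

Multiplying the contributions: [A] · [kg·m²/(s³·A²)]
Adding exponents of each base unit: kg: 1, m: 2, s: -3, A: -1
SI base units of voltage: kg·m²/(s³·A)

Answer: kg·m²/(s³·A)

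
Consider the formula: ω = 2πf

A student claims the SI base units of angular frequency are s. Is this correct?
Units of each symbol in ω = 2πf:
  f (frequency): 1/s
  The factor 2π is dimensionless.

Multiplying the contributions: [1/s]
Adding exponents of each base unit: s: -1
SI base units of angular frequency: 1/s

The claimed units s (exponents s: 1) do not match the derived units 1/s (exponents s: -1), so the claim is incorrect.

Answer: No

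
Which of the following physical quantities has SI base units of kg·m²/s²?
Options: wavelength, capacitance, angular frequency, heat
Checking the SI base units of each option:
  wavelength (λ = v/f): m  ✗
  capacitance (C = Q/V): s⁴·A²/(kg·m²)  ✗
  angular frequency (ω = 2πf): 1/s  ✗
  heat (Q = mcΔT): kg·m²/s²  ✓ matches

Only heat has units kg·m²/s².

Answer: heat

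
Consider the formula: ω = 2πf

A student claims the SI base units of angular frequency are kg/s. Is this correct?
Units of each symbol in ω = 2πf:
  f (frequency): 1/s
  The factor 2π is dimensionless.

Multiplying the contributions: [1/s]
Adding exponents of each base unit: s: -1
SI base units of angular frequency: 1/s

The claimed units kg/s (exponents kg: 1, s: -1) do not match the derived units 1/s (exponents s: -1), so the claim is incorrect.

Answer: No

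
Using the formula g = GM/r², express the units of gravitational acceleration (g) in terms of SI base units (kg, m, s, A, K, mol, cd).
Units of each symbol in g = GM/r²:
  G (gravitational constant): m³/(kg·s²)
  M (mass): kg
  r (distance): m  → to the power 2 in the denominator, contributes 1/m²

Multiplying the contributions: [m³/(kg·s²)] · [kg] · [1/m²]
Adding exponents of each base unit: m: 1, s: -2
SI base units of gravitational acceleration: m/s²

Answer: m/s²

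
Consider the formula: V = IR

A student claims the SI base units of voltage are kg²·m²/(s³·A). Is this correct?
Units of each symbol in V = IR:
  I (current): A
  R (resistance, in ohms): kg·m²/(s³·A²)

Multiplying the contributions: [A] · [kg·m²/(s³·A²)]
Adding exponents of each base unit: kg: 1, m: 2, s: -3, A: -1
SI base units of voltage: kg·m²/(s³·A)

The claimed units kg²·m²/(s³·A) (exponents kg: 2, m: 2, s: -3, A: -1) do not match the derived units kg·m²/(s³·A) (exponents kg: 1, m: 2, s: -3, A: -1), so the claim is incorrect.

Answer: No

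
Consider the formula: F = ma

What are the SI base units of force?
Units of each symbol in F = ma:
  m (mass): kg
  a (acceleration): m/s²

Multiplying the contributions: [kg] · [m/s²]
Adding exponents of each base unit: kg: 1, m: 1, s: -2
SI base units of force: kg·m/s²

Answer: kg·m/s²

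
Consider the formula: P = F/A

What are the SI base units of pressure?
Units of each symbol in P = F/A:
  F (force): kg·m/s²
  A (area): m²  → in the denominator, contributes 1/m²

Multiplying the contributions: [kg·m/s²] · [1/m²]
Adding exponents of each base unit: kg: 1, m: -1, s: -2
SI base units of pressure: kg/(m·s²)

Answer: kg/(m·s²)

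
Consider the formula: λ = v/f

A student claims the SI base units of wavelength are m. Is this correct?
Units of each symbol in λ = v/f:
  v (wave speed): m/s
  f (frequency): 1/s  → in the denominator, contributes s

Multiplying the contributions: [m/s] · [s]
Adding exponents of each base unit: m: 1
SI base units of wavelength: m

The claimed units m match the derived units, so the claim is correct.

Answer: Yes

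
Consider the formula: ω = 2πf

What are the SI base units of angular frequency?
Units of each symbol in ω = 2πf:
  f (frequency): 1/s
  The factor 2π is dimensionless.

Multiplying the contributions: [1/s]
Adding exponents of each base unit: s: -1
SI base units of angular frequency: 1/s

Answer: 1/s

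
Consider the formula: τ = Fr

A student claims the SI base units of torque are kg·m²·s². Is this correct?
Units of each symbol in τ = Fr:
  F (force): kg·m/s²
  r (lever arm): m

Multiplying the contributions: [kg·m/s²] · [m]
Adding exponents of each base unit: kg: 1, m: 2, s: -2
SI base units of torque: kg·m²/s²

The claimed units kg·m²·s² (exponents kg: 1, m: 2, s: 2) do not match the derived units kg·m²/s² (exponents kg: 1, m: 2, s: -2), so the claim is incorrect.

Answer: No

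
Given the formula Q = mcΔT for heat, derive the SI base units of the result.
Units of each symbol in Q = mcΔT:
  m (mass): kg
  c (specific heat capacity, in J/(kg·K)): m²/(s²·K)
  ΔT (temperature change): K

Multiplying the contributions: [kg] · [m²/(s²·K)] · [K]
Adding exponents of each base unit: kg: 1, m: 2, s: -2
SI base units of heat: kg·m²/s²

Answer: kg·m²/s²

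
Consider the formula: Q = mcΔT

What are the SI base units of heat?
Units of each symbol in Q = mcΔT:
  m (mass): kg
  c (specific heat capacity, in J/(kg·K)): m²/(s²·K)
  ΔT (temperature change): K

Multiplying the contributions: [kg] · [m²/(s²·K)] · [K]
Adding exponents of each base unit: kg: 1, m: 2, s: -2
SI base units of heat: kg·m²/s²

Answer: kg·m²/s²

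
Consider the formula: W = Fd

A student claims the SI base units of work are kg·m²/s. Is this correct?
Units of each symbol in W = Fd:
  F (force): kg·m/s²
  d (displacement): m

Multiplying the contributions: [kg·m/s²] · [m]
Adding exponents of each base unit: kg: 1, m: 2, s: -2
SI base units of work: kg·m²/s²

The claimed units kg·m²/s (exponents kg: 1, m: 2, s: -1) do not match the derived units kg·m²/s² (exponents kg: 1, m: 2, s: -2), so the claim is incorrect.

Answer: No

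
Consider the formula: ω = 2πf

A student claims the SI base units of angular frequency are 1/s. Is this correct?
Units of each symbol in ω = 2πf:
  f (frequency): 1/s
  The factor 2π is dimensionless.

Multiplying the contributions: [1/s]
Adding exponents of each base unit: s: -1
SI base units of angular frequency: 1/s

The claimed units 1/s match the derived units, so the claim is correct.

Answer: Yes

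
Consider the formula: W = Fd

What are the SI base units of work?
Units of each symbol in W = Fd:
  F (force): kg·m/s²
  d (displacement): m

Multiplying the contributions: [kg·m/s²] · [m]
Adding exponents of each base unit: kg: 1, m: 2, s: -2
SI base units of work: kg·m²/s²

Answer: kg·m²/s²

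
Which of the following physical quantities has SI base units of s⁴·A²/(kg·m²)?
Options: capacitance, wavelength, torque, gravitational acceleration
Checking the SI base units of each option:
  capacitance (C = Q/V): s⁴·A²/(kg·m²)  ✓ matches
  wavelength (λ = v/f): m  ✗
  torque (τ = Fr): kg·m²/s²  ✗
  gravitational acceleration (g = GM/r²): m/s²  ✗

Only capacitance has units s⁴·A²/(kg·m²).

Answer: capacitance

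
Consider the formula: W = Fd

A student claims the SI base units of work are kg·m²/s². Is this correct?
Units of each symbol in W = Fd:
  F (force): kg·m/s²
  d (displacement): m

Multiplying the contributions: [kg·m/s²] · [m]
Adding exponents of each base unit: kg: 1, m: 2, s: -2
SI base units of work: kg·m²/s²

The claimed units kg·m²/s² match the derived units, so the claim is correct.

Answer: Yes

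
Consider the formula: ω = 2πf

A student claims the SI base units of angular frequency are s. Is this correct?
Units of each symbol in ω = 2πf:
  f (frequency): 1/s
  The factor 2π is dimensionless.

Multiplying the contributions: [1/s]
Adding exponents of each base unit: s: -1
SI base units of angular frequency: 1/s

The claimed units s (exponents s: 1) do not match the derived units 1/s (exponents s: -1), so the claim is incorrect.

Answer: No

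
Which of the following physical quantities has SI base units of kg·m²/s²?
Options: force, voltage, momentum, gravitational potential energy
Checking the SI base units of each option:
  force (F = ma): kg·m/s²  ✗
  voltage (V = IR): kg·m²/(s³·A)  ✗
  momentum (p = mv): kg·m/s  ✗
  gravitational potential energy (U = -GMm/r): kg·m²/s²  ✓ matches

Only gravitational potential energy has units kg·m²/s².

Answer: gravitational potential energy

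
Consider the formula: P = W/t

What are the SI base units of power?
Units of each symbol in P = W/t:
  W (work): kg·m²/s²
  t (time): s  → in the denominator, contributes 1/s

Multiplying the contributions: [kg·m²/s²] · [1/s]
Adding exponents of each base unit: kg: 1, m: 2, s: -3
SI base units of power: kg·m²/s³

Answer: kg·m²/s³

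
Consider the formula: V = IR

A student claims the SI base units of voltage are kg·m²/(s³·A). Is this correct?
Units of each symbol in V = IR:
  I (current): A
  R (resistance, in ohms): kg·m²/(s³·A²)

Multiplying the contributions: [A] · [kg·m²/(s³·A²)]
Adding exponents of each base unit: kg: 1, m: 2, s: -3, A: -1
SI base units of voltage: kg·m²/(s³·A)

The claimed units kg·m²/(s³·A) match the derived units, so the claim is correct.

Answer: Yes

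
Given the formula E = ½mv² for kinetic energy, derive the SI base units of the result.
Units of each symbol in E = ½mv²:
  m (mass): kg
  v (speed): m/s  → to the power 2, contributes m²/s²
  The factor ½ is dimensionless.

Multiplying the contributions: [kg] · [m²/s²]
Adding exponents of each base unit: kg: 1, m: 2, s: -2
SI base units of kinetic energy: kg·m²/s²

Answer: kg·m²/s²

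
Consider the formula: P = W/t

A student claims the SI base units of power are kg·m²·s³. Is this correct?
Units of each symbol in P = W/t:
  W (work): kg·m²/s²
  t (time): s  → in the denominator, contributes 1/s

Multiplying the contributions: [kg·m²/s²] · [1/s]
Adding exponents of each base unit: kg: 1, m: 2, s: -3
SI base units of power: kg·m²/s³

The claimed units kg·m²·s³ (exponents kg: 1, m: 2, s: 3) do not match the derived units kg·m²/s³ (exponents kg: 1, m: 2, s: -3), so the claim is incorrect.

Answer: No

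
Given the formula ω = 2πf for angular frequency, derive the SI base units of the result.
Units of each symbol in ω = 2πf:
  f (frequency): 1/s
  The factor 2π is dimensionless.

Multiplying the contributions: [1/s]
Adding exponents of each base unit: s: -1
SI base units of angular frequency: 1/s

Answer: 1/s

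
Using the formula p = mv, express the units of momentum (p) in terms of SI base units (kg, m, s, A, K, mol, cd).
Units of each symbol in p = mv:
  m (mass): kg
  v (velocity): m/s

Multiplying the contributions: [kg] · [m/s]
Adding exponents of each base unit: kg: 1, m: 1, s: -1
SI base units of momentum: kg·m/s

Answer: kg·m/s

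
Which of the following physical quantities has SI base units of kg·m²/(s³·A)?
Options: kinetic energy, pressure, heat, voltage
Checking the SI base units of each option:
  kinetic energy (E = ½mv²): kg·m²/s²  ✗
  pressure (P = F/A): kg/(m·s²)  ✗
  heat (Q = mcΔT): kg·m²/s²  ✗
  voltage (V = IR): kg·m²/(s³·A)  ✓ matches

Only voltage has units kg·m²/(s³·A).

Answer: voltage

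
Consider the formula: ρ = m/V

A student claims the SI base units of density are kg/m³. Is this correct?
Units of each symbol in ρ = m/V:
  m (mass): kg
  V (volume): m³  → in the denominator, contributes 1/m³

Multiplying the contributions: [kg] · [1/m³]
Adding exponents of each base unit: kg: 1, m: -3
SI base units of density: kg/m³

The claimed units kg/m³ match the derived units, so the claim is correct.

Answer: Yes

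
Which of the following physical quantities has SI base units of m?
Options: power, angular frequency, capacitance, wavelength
Checking the SI base units of each option:
  power (P = W/t): kg·m²/s³  ✗
  angular frequency (ω = 2πf): 1/s  ✗
  capacitance (C = Q/V): s⁴·A²/(kg·m²)  ✗
  wavelength (λ = v/f): m  ✓ matches

Only wavelength has units m.

Answer: wavelength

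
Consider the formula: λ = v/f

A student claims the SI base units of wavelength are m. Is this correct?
Units of each symbol in λ = v/f:
  v (wave speed): m/s
  f (frequency): 1/s  → in the denominator, contributes s

Multiplying the contributions: [m/s] · [s]
Adding exponents of each base unit: m: 1
SI base units of wavelength: m

The claimed units m match the derived units, so the claim is correct.

Answer: Yes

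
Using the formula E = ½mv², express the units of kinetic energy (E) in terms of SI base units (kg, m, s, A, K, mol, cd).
Units of each symbol in E = ½mv²:
  m (mass): kg
  v (speed): m/s  → to the power 2, contributes m²/s²
  The factor ½ is dimensionless.

Multiplying the contributions: [kg] · [m²/s²]
Adding exponents of each base unit: kg: 1, m: 2, s: -2
SI base units of kinetic energy: kg·m²/s²

Answer: kg·m²/s²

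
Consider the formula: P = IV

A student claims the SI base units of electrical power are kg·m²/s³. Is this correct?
Units of each symbol in P = IV:
  I (current): A
  V (voltage, in volts): kg·m²/(s³·A)

Multiplying the contributions: [A] · [kg·m²/(s³·A)]
Adding exponents of each base unit: kg: 1, m: 2, s: -3
SI base units of electrical power: kg·m²/s³

The claimed units kg·m²/s³ match the derived units, so the claim is correct.

Answer: Yes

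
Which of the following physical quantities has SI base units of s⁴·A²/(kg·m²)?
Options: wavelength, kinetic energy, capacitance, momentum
Checking the SI base units of each option:
  wavelength (λ = v/f): m  ✗
  kinetic energy (E = ½mv²): kg·m²/s²  ✗
  capacitance (C = Q/V): s⁴·A²/(kg·m²)  ✓ matches
  momentum (p = mv): kg·m/s  ✗

Only capacitance has units s⁴·A²/(kg·m²).

Answer: capacitance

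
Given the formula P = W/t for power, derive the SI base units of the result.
Units of each symbol in P = W/t:
  W (work): kg·m²/s²
  t (time): s  → in the denominator, contributes 1/s

Multiplying the contributions: [kg·m²/s²] · [1/s]
Adding exponents of each base unit: kg: 1, m: 2, s: -3
SI base units of power: kg·m²/s³

Answer: kg·m²/s³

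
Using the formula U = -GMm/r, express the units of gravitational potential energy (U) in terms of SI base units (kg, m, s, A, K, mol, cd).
Units of each symbol in U = -GMm/r:
  G (gravitational constant): m³/(kg·s²)
  M (mass): kg
  m (mass): kg
  r (distance): m  → in the denominator, contributes 1/m
  The minus sign does not affect the units.

Multiplying the contributions: [m³/(kg·s²)] · [kg] · [kg] · [1/m]
Adding exponents of each base unit: kg: 1, m: 2, s: -2
SI base units of gravitational potential energy: kg·m²/s²

Answer: kg·m²/s²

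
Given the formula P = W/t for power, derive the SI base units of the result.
Units of each symbol in P = W/t:
  W (work): kg·m²/s²
  t (time): s  → in the denominator, contributes 1/s

Multiplying the contributions: [kg·m²/s²] · [1/s]
Adding exponents of each base unit: kg: 1, m: 2, s: -3
SI base units of power: kg·m²/s³

Answer: kg·m²/s³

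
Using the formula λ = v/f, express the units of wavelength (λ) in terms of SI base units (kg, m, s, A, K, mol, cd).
Units of each symbol in λ = v/f:
  v (wave speed): m/s
  f (frequency): 1/s  → in the denominator, contributes s

Multiplying the contributions: [m/s] · [s]
Adding exponents of each base unit: m: 1
SI base units of wavelength: m

Answer: m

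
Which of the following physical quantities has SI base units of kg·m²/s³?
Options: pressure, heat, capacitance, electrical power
Checking the SI base units of each option:
  pressure (P = F/A): kg/(m·s²)  ✗
  heat (Q = mcΔT): kg·m²/s²  ✗
  capacitance (C = Q/V): s⁴·A²/(kg·m²)  ✗
  electrical power (P = IV): kg·m²/s³  ✓ matches

Only electrical power has units kg·m²/s³.

Answer: electrical power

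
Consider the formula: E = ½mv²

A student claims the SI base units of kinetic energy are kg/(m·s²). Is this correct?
Units of each symbol in E = ½mv²:
  m (mass): kg
  v (speed): m/s  → to the power 2, contributes m²/s²
  The factor ½ is dimensionless.

Multiplying the contributions: [kg] · [m²/s²]
Adding exponents of each base unit: kg: 1, m: 2, s: -2
SI base units of kinetic energy: kg·m²/s²

The claimed units kg/(m·s²) (exponents kg: 1, m: -1, s: -2) do not match the derived units kg·m²/s² (exponents kg: 1, m: 2, s: -2), so the claim is incorrect.

Answer: No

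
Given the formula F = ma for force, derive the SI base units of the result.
Units of each symbol in F = ma:
  m (mass): kg
  a (acceleration): m/s²

Multiplying the contributions: [kg] · [m/s²]
Adding exponents of each base unit: kg: 1, m: 1, s: -2
SI base units of force: kg·m/s²

Answer: kg·m/s²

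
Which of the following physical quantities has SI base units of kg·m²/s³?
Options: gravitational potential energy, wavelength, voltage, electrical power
Checking the SI base units of each option:
  gravitational potential energy (U = -GMm/r): kg·m²/s²  ✗
  wavelength (λ = v/f): m  ✗
  voltage (V = IR): kg·m²/(s³·A)  ✗
  electrical power (P = IV): kg·m²/s³  ✓ matches

Only electrical power has units kg·m²/s³.

Answer: electrical power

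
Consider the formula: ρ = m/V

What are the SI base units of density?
Units of each symbol in ρ = m/V:
  m (mass): kg
  V (volume): m³  → in the denominator, contributes 1/m³

Multiplying the contributions: [kg] · [1/m³]
Adding exponents of each base unit: kg: 1, m: -3
SI base units of density: kg/m³

Answer: kg/m³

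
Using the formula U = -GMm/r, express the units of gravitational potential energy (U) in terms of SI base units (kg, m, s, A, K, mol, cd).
Units of each symbol in U = -GMm/r:
  G (gravitational constant): m³/(kg·s²)
  M (mass): kg
  m (mass): kg
  r (distance): m  → in the denominator, contributes 1/m
  The minus sign does not affect the units.

Multiplying the contributions: [m³/(kg·s²)] · [kg] · [kg] · [1/m]
Adding exponents of each base unit: kg: 1, m: 2, s: -2
SI base units of gravitational potential energy: kg·m²/s²

Answer: kg·m²/s²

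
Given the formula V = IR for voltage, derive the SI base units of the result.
Units of each symbol in V = IR:
  I (current): A
  R (resistance, in ohms): kg·m²/(s³·A²)

Multiplying the contributions: [A] · [kg·m²/(s³·A²)]
Adding exponents of each base unit: kg: 1, m: 2, s: -3, A: -1
SI base units of voltage: kg·m²/(s³·A)

Answer: kg·m²/(s³·A)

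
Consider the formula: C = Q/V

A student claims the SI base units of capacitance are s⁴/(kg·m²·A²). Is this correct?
Units of each symbol in C = Q/V:
  Q (charge, in coulombs): s·A
  V (voltage, in volts): kg·m²/(s³·A)  → in the denominator, contributes s³·A/(kg·m²)

Multiplying the contributions: [s·A] · [s³·A/(kg·m²)]
Adding exponents of each base unit: kg: -1, m: -2, s: 4, A: 2
SI base units of capacitance: s⁴·A²/(kg·m²)

The claimed units s⁴/(kg·m²·A²) (exponents kg: -1, m: -2, s: 4, A: -2) do not match the derived units s⁴·A²/(kg·m²) (exponents kg: -1, m: -2, s: 4, A: 2), so the claim is incorrect.

Answer: No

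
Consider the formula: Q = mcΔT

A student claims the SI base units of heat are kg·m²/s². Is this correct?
Units of each symbol in Q = mcΔT:
  m (mass): kg
  c (specific heat capacity, in J/(kg·K)): m²/(s²·K)
  ΔT (temperature change): K

Multiplying the contributions: [kg] · [m²/(s²·K)] · [K]
Adding exponents of each base unit: kg: 1, m: 2, s: -2
SI base units of heat: kg·m²/s²

The claimed units kg·m²/s² match the derived units, so the claim is correct.

Answer: Yes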